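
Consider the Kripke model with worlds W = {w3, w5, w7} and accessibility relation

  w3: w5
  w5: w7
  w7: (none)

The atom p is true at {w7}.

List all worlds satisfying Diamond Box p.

w3: successors {w5}; Box p there: w5:T. ✓
w5: successors {w7}; Box p there: w7:T. ✓
w7: no successors, so Diamond Box p fails. ✗

{w3, w5}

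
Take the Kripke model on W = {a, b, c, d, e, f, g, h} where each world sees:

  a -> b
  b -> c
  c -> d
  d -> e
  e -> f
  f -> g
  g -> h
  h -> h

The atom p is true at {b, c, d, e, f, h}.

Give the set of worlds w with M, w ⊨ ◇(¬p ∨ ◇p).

{a, b, c, d, f, g, h}

a: successors {b}; ¬p ∨ ◇p there: b:T. ✓
b: successors {c}; ¬p ∨ ◇p there: c:T. ✓
c: successors {d}; ¬p ∨ ◇p there: d:T. ✓
d: successors {e}; ¬p ∨ ◇p there: e:T. ✓
e: successors {f}; ¬p ∨ ◇p there: f:F. ✗
f: successors {g}; ¬p ∨ ◇p there: g:T. ✓
g: successors {h}; ¬p ∨ ◇p there: h:T. ✓
h: successors {h}; ¬p ∨ ◇p there: h:T. ✓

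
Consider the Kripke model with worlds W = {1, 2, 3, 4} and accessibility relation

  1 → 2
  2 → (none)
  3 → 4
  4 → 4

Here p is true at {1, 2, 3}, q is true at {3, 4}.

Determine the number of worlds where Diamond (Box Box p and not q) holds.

1

1: successors {2}; Box Box p and not q there: 2:T. ✓
2: no successors, so Diamond (Box Box p and not q) fails. ✗
3: successors {4}; Box Box p and not q there: 4:F. ✗
4: successors {4}; Box Box p and not q there: 4:F. ✗
Satisfying worlds: {1}.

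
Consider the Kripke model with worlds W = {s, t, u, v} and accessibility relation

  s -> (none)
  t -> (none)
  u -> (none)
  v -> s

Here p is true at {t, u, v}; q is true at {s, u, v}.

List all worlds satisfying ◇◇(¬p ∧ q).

s: no successors, so ◇◇(¬p ∧ q) fails. ✗
t: no successors, so ◇◇(¬p ∧ q) fails. ✗
u: no successors, so ◇◇(¬p ∧ q) fails. ✗
v: successors {s}; ◇(¬p ∧ q) there: s:F. ✗

∅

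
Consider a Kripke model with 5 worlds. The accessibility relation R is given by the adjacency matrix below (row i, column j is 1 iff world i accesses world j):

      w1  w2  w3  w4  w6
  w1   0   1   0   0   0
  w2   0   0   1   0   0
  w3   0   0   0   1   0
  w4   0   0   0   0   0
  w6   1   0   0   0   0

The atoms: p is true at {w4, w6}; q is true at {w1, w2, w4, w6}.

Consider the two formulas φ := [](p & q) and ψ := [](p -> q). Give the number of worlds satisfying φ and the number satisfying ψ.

2 and 5

For [](p & q):
w1: successors {w2}; p & q there: w2:F. ✗
w2: successors {w3}; p & q there: w3:F. ✗
w3: successors {w4}; p & q there: w4:T. ✓
w4: no successors, so [](p & q) holds vacuously. ✓
w6: successors {w1}; p & q there: w1:F. ✗
— 2 worlds.
For [](p -> q):
w1: successors {w2}; p -> q there: w2:T. ✓
w2: successors {w3}; p -> q there: w3:T. ✓
w3: successors {w4}; p -> q there: w4:T. ✓
w4: no successors, so [](p -> q) holds vacuously. ✓
w6: successors {w1}; p -> q there: w1:T. ✓
— 5 worlds.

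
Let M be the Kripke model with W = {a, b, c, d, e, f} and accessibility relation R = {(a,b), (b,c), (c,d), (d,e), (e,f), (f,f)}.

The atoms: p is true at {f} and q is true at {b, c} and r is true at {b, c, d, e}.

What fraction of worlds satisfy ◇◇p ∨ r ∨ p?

5/6

a: ◇◇p ∨ r is F, p is F. ✗
b: ◇◇p ∨ r is T, p is F. ✓
c: ◇◇p ∨ r is T, p is F. ✓
d: ◇◇p ∨ r is T, p is F. ✓
e: ◇◇p ∨ r is T, p is F. ✓
f: ◇◇p ∨ r is T, p is T. ✓
That's 5 of 6 worlds, so 5/6.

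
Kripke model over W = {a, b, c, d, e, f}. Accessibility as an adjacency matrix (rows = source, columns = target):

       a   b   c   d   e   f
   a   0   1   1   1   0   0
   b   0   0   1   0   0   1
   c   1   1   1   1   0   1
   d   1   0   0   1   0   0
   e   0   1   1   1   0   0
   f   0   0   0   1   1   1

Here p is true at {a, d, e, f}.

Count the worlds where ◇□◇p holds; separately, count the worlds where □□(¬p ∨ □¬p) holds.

6 and 0

For ◇□◇p:
a: successors {b, c, d}; □◇p there: b:T, c:T, d:T. ✓
b: successors {c, f}; □◇p there: c:T, f:T. ✓
c: successors {a, b, c, d, f}; □◇p there: a:T, b:T, c:T, d:T, f:T. ✓
d: successors {a, d}; □◇p there: a:T, d:T. ✓
e: successors {b, c, d}; □◇p there: b:T, c:T, d:T. ✓
f: successors {d, e, f}; □◇p there: d:T, e:T, f:T. ✓
— 6 worlds.
For □□(¬p ∨ □¬p):
a: successors {b, c, d}; □(¬p ∨ □¬p) there: b:F, c:F, d:F. ✗
b: successors {c, f}; □(¬p ∨ □¬p) there: c:F, f:F. ✗
c: successors {a, b, c, d, f}; □(¬p ∨ □¬p) there: a:F, b:F, c:F, d:F, f:F. ✗
d: successors {a, d}; □(¬p ∨ □¬p) there: a:F, d:F. ✗
e: successors {b, c, d}; □(¬p ∨ □¬p) there: b:F, c:F, d:F. ✗
f: successors {d, e, f}; □(¬p ∨ □¬p) there: d:F, e:F, f:F. ✗
— 0 worlds.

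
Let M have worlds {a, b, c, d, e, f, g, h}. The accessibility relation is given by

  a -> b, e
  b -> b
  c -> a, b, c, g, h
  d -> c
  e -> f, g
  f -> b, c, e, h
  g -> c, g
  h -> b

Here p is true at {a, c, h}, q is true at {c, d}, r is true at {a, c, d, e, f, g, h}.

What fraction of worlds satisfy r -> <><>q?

3/4

a: r is T, <><>q is F. ✗
b: r is F, <><>q is F. ✓
c: r is T, <><>q is T. ✓
d: r is T, <><>q is T. ✓
e: r is T, <><>q is T. ✓
f: r is T, <><>q is T. ✓
g: r is T, <><>q is T. ✓
h: r is T, <><>q is F. ✗
That's 6 of 8 worlds, so 6/8 = 3/4.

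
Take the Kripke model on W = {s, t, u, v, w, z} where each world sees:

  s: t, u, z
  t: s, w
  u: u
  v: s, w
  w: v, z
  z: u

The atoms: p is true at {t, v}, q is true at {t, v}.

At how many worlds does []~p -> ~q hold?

s: []~p is F, ~q is T. ✓
t: []~p is T, ~q is F. ✗
u: []~p is T, ~q is T. ✓
v: []~p is T, ~q is F. ✗
w: []~p is F, ~q is T. ✓
z: []~p is T, ~q is T. ✓
Satisfying worlds: {s, u, w, z}.

4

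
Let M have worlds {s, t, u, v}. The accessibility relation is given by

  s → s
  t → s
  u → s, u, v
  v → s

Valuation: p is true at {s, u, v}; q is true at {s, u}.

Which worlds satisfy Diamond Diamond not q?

s: successors {s}; Diamond not q there: s:F. ✗
t: successors {s}; Diamond not q there: s:F. ✗
u: successors {s, u, v}; Diamond not q there: s:F, u:T, v:F. ✓
v: successors {s}; Diamond not q there: s:F. ✗

{u}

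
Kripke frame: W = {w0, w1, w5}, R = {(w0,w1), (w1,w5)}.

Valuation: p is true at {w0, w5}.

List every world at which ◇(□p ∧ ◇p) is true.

w0: successors {w1}; □p ∧ ◇p there: w1:T. ✓
w1: successors {w5}; □p ∧ ◇p there: w5:F. ✗
w5: no successors, so ◇(□p ∧ ◇p) fails. ✗

{w0}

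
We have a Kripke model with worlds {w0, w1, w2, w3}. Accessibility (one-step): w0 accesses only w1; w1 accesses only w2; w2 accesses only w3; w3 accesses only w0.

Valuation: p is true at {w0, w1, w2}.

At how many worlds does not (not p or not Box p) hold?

2

w0: not p or not Box p is F. ✓
w1: not p or not Box p is F. ✓
w2: not p or not Box p is T. ✗
w3: not p or not Box p is T. ✗
Satisfying worlds: {w0, w1}.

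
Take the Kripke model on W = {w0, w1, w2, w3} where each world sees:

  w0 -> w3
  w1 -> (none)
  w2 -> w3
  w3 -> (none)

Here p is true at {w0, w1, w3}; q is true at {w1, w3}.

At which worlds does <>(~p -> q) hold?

w0: successors {w3}; ~p -> q there: w3:T. ✓
w1: no successors, so <>(~p -> q) fails. ✗
w2: successors {w3}; ~p -> q there: w3:T. ✓
w3: no successors, so <>(~p -> q) fails. ✗

{w0, w2}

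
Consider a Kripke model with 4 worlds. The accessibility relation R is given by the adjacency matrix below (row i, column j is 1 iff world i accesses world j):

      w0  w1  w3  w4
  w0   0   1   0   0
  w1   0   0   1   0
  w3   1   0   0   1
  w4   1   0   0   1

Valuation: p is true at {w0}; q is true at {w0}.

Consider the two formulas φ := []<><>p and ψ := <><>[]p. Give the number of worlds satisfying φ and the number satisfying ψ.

For []<><>p:
w0: successors {w1}; <><>p there: w1:T. ✓
w1: successors {w3}; <><>p there: w3:T. ✓
w3: successors {w0, w4}; <><>p there: w0:F, w4:T. ✗
w4: successors {w0, w4}; <><>p there: w0:F, w4:T. ✗
— 2 worlds.
For <><>[]p:
w0: successors {w1}; <>[]p there: w1:F. ✗
w1: successors {w3}; <>[]p there: w3:F. ✗
w3: successors {w0, w4}; <>[]p there: w0:F, w4:F. ✗
w4: successors {w0, w4}; <>[]p there: w0:F, w4:F. ✗
— 0 worlds.

2 and 0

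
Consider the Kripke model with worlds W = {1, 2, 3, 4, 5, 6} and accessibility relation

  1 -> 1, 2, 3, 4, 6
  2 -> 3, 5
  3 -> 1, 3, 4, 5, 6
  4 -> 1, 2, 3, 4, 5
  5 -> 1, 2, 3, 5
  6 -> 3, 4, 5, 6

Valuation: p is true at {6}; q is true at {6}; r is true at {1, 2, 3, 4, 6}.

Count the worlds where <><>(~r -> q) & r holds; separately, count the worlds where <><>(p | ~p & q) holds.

5 and 6

For <><>(~r -> q) & r:
1: <><>(~r -> q) is T, r is T. ✓
2: <><>(~r -> q) is T, r is T. ✓
3: <><>(~r -> q) is T, r is T. ✓
4: <><>(~r -> q) is T, r is T. ✓
5: <><>(~r -> q) is T, r is F. ✗
6: <><>(~r -> q) is T, r is T. ✓
— 5 worlds.
For <><>(p | ~p & q):
1: successors {1, 2, 3, 4, 6}; <>(p | ~p & q) there: 1:T, 2:F, 3:T, 4:F, 6:T. ✓
2: successors {3, 5}; <>(p | ~p & q) there: 3:T, 5:F. ✓
3: successors {1, 3, 4, 5, 6}; <>(p | ~p & q) there: 1:T, 3:T, 4:F, 5:F, 6:T. ✓
4: successors {1, 2, 3, 4, 5}; <>(p | ~p & q) there: 1:T, 2:F, 3:T, 4:F, 5:F. ✓
5: successors {1, 2, 3, 5}; <>(p | ~p & q) there: 1:T, 2:F, 3:T, 5:F. ✓
6: successors {3, 4, 5, 6}; <>(p | ~p & q) there: 3:T, 4:F, 5:F, 6:T. ✓
— 6 worlds.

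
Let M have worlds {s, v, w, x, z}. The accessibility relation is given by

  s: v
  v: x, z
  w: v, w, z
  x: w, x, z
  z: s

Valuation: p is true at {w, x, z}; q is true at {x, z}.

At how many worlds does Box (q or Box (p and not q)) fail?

s: successors {v}; q or Box (p and not q) there: v:F. ✗
v: successors {x, z}; q or Box (p and not q) there: x:T, z:T. ✓
w: successors {v, w, z}; q or Box (p and not q) there: v:F, w:F, z:T. ✗
x: successors {w, x, z}; q or Box (p and not q) there: w:F, x:T, z:T. ✗
z: successors {s}; q or Box (p and not q) there: s:F. ✗
Satisfying worlds: {v}.
So Box (q or Box (p and not q)) fails at the other 4 worlds.

4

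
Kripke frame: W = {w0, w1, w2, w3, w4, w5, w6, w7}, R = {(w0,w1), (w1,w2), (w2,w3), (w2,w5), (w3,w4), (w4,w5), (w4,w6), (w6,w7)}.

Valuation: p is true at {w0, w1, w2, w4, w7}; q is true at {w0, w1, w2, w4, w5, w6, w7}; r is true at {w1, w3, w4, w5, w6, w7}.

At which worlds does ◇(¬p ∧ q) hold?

{w2, w4}

w0: successors {w1}; ¬p ∧ q there: w1:F. ✗
w1: successors {w2}; ¬p ∧ q there: w2:F. ✗
w2: successors {w3, w5}; ¬p ∧ q there: w3:F, w5:T. ✓
w3: successors {w4}; ¬p ∧ q there: w4:F. ✗
w4: successors {w5, w6}; ¬p ∧ q there: w5:T, w6:T. ✓
w5: no successors, so ◇(¬p ∧ q) fails. ✗
w6: successors {w7}; ¬p ∧ q there: w7:F. ✗
w7: no successors, so ◇(¬p ∧ q) fails. ✗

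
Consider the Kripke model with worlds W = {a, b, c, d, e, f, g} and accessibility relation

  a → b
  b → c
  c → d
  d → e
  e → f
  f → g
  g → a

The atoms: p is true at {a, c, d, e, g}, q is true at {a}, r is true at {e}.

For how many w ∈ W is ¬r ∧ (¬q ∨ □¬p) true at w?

6

a: ¬r is T, ¬q ∨ □¬p is T. ✓
b: ¬r is T, ¬q ∨ □¬p is T. ✓
c: ¬r is T, ¬q ∨ □¬p is T. ✓
d: ¬r is T, ¬q ∨ □¬p is T. ✓
e: ¬r is F, ¬q ∨ □¬p is T. ✗
f: ¬r is T, ¬q ∨ □¬p is T. ✓
g: ¬r is T, ¬q ∨ □¬p is T. ✓
Satisfying worlds: {a, b, c, d, f, g}.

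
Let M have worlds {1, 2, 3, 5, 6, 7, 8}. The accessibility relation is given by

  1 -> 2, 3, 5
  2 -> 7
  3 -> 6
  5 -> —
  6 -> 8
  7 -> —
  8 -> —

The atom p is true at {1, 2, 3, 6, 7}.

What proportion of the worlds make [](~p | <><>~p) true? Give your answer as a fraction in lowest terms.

4/7

1: successors {2, 3, 5}; ~p | <><>~p there: 2:F, 3:T, 5:T. ✗
2: successors {7}; ~p | <><>~p there: 7:F. ✗
3: successors {6}; ~p | <><>~p there: 6:F. ✗
5: no successors, so [](~p | <><>~p) holds vacuously. ✓
6: successors {8}; ~p | <><>~p there: 8:T. ✓
7: no successors, so [](~p | <><>~p) holds vacuously. ✓
8: no successors, so [](~p | <><>~p) holds vacuously. ✓
That's 4 of 7 worlds, so 4/7.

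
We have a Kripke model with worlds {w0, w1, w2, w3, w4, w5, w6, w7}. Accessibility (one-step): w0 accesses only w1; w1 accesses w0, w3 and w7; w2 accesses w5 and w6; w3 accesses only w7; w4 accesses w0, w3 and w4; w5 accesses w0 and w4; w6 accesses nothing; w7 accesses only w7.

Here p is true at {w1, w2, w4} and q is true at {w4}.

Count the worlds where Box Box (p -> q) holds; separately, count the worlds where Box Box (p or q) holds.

For Box Box (p -> q):
w0: successors {w1}; Box (p -> q) there: w1:T. ✓
w1: successors {w0, w3, w7}; Box (p -> q) there: w0:F, w3:T, w7:T. ✗
w2: successors {w5, w6}; Box (p -> q) there: w5:T, w6:T. ✓
w3: successors {w7}; Box (p -> q) there: w7:T. ✓
w4: successors {w0, w3, w4}; Box (p -> q) there: w0:F, w3:T, w4:T. ✗
w5: successors {w0, w4}; Box (p -> q) there: w0:F, w4:T. ✗
w6: no successors, so Box Box (p -> q) holds vacuously. ✓
w7: successors {w7}; Box (p -> q) there: w7:T. ✓
— 5 worlds.
For Box Box (p or q):
w0: successors {w1}; Box (p or q) there: w1:F. ✗
w1: successors {w0, w3, w7}; Box (p or q) there: w0:T, w3:F, w7:F. ✗
w2: successors {w5, w6}; Box (p or q) there: w5:F, w6:T. ✗
w3: successors {w7}; Box (p or q) there: w7:F. ✗
w4: successors {w0, w3, w4}; Box (p or q) there: w0:T, w3:F, w4:F. ✗
w5: successors {w0, w4}; Box (p or q) there: w0:T, w4:F. ✗
w6: no successors, so Box Box (p or q) holds vacuously. ✓
w7: successors {w7}; Box (p or q) there: w7:F. ✗
— 1 world.

5 and 1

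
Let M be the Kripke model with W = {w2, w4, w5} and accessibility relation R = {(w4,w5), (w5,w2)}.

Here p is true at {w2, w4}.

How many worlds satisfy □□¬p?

w2: no successors, so □□¬p holds vacuously. ✓
w4: successors {w5}; □¬p there: w5:F. ✗
w5: successors {w2}; □¬p there: w2:T. ✓
Satisfying worlds: {w2, w5}.

2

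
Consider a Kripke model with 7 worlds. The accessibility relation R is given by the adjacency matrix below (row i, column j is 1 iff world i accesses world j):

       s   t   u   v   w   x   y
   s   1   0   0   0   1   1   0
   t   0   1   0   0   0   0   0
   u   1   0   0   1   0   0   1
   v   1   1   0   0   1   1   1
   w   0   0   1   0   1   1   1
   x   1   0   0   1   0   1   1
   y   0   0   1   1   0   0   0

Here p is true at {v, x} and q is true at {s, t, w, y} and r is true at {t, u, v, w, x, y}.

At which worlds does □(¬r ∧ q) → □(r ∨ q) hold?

s: □(¬r ∧ q) is F, □(r ∨ q) is T. ✓
t: □(¬r ∧ q) is F, □(r ∨ q) is T. ✓
u: □(¬r ∧ q) is F, □(r ∨ q) is T. ✓
v: □(¬r ∧ q) is F, □(r ∨ q) is T. ✓
w: □(¬r ∧ q) is F, □(r ∨ q) is T. ✓
x: □(¬r ∧ q) is F, □(r ∨ q) is T. ✓
y: □(¬r ∧ q) is F, □(r ∨ q) is T. ✓

{s, t, u, v, w, x, y}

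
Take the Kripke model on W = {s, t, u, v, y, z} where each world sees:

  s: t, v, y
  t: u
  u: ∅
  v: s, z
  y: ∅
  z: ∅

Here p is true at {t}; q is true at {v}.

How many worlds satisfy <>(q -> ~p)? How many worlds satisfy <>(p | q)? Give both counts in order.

For <>(q -> ~p):
s: successors {t, v, y}; q -> ~p there: t:T, v:T, y:T. ✓
t: successors {u}; q -> ~p there: u:T. ✓
u: no successors, so <>(q -> ~p) fails. ✗
v: successors {s, z}; q -> ~p there: s:T, z:T. ✓
y: no successors, so <>(q -> ~p) fails. ✗
z: no successors, so <>(q -> ~p) fails. ✗
— 3 worlds.
For <>(p | q):
s: successors {t, v, y}; p | q there: t:T, v:T, y:F. ✓
t: successors {u}; p | q there: u:F. ✗
u: no successors, so <>(p | q) fails. ✗
v: successors {s, z}; p | q there: s:F, z:F. ✗
y: no successors, so <>(p | q) fails. ✗
z: no successors, so <>(p | q) fails. ✗
— 1 world.

3 and 1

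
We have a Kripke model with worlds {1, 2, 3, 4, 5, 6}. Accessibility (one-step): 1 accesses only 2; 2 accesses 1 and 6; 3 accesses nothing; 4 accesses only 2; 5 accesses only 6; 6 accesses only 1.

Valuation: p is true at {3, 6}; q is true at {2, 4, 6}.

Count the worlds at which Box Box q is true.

2

1: successors {2}; Box q there: 2:F. ✗
2: successors {1, 6}; Box q there: 1:T, 6:F. ✗
3: no successors, so Box Box q holds vacuously. ✓
4: successors {2}; Box q there: 2:F. ✗
5: successors {6}; Box q there: 6:F. ✗
6: successors {1}; Box q there: 1:T. ✓
Satisfying worlds: {3, 6}.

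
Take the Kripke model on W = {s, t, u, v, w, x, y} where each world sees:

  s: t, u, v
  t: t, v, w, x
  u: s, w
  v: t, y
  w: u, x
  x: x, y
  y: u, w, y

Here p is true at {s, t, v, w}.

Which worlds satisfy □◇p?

s: successors {t, u, v}; ◇p there: t:T, u:T, v:T. ✓
t: successors {t, v, w, x}; ◇p there: t:T, v:T, w:F, x:F. ✗
u: successors {s, w}; ◇p there: s:T, w:F. ✗
v: successors {t, y}; ◇p there: t:T, y:T. ✓
w: successors {u, x}; ◇p there: u:T, x:F. ✗
x: successors {x, y}; ◇p there: x:F, y:T. ✗
y: successors {u, w, y}; ◇p there: u:T, w:F, y:T. ✗

{s, v}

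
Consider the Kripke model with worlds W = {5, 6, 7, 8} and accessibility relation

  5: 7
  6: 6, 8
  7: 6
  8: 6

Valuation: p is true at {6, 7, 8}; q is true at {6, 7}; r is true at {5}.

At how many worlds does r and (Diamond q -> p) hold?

5: r is T, Diamond q -> p is F. ✗
6: r is F, Diamond q -> p is T. ✗
7: r is F, Diamond q -> p is T. ✗
8: r is F, Diamond q -> p is T. ✗
Satisfying worlds: ∅.

0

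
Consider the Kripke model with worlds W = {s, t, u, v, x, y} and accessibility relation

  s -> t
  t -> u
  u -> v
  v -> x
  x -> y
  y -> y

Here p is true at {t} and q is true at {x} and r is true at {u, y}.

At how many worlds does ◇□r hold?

4

s: successors {t}; □r there: t:T. ✓
t: successors {u}; □r there: u:F. ✗
u: successors {v}; □r there: v:F. ✗
v: successors {x}; □r there: x:T. ✓
x: successors {y}; □r there: y:T. ✓
y: successors {y}; □r there: y:T. ✓
Satisfying worlds: {s, v, x, y}.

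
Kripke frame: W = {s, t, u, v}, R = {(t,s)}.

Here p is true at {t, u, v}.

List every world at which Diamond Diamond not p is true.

∅

s: no successors, so Diamond Diamond not p fails. ✗
t: successors {s}; Diamond not p there: s:F. ✗
u: no successors, so Diamond Diamond not p fails. ✗
v: no successors, so Diamond Diamond not p fails. ✗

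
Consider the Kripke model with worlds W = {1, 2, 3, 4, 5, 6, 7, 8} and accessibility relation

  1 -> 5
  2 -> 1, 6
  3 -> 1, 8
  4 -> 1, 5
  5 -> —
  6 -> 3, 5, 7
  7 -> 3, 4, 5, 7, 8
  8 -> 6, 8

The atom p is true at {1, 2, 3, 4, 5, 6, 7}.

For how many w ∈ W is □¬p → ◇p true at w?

1: □¬p is F, ◇p is T. ✓
2: □¬p is F, ◇p is T. ✓
3: □¬p is F, ◇p is T. ✓
4: □¬p is F, ◇p is T. ✓
5: □¬p is T, ◇p is F. ✗
6: □¬p is F, ◇p is T. ✓
7: □¬p is F, ◇p is T. ✓
8: □¬p is F, ◇p is T. ✓
Satisfying worlds: {1, 2, 3, 4, 6, 7, 8}.

7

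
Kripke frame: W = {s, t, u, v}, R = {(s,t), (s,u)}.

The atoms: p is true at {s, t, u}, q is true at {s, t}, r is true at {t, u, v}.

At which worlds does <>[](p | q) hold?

{s}

s: successors {t, u}; [](p | q) there: t:T, u:T. ✓
t: no successors, so <>[](p | q) fails. ✗
u: no successors, so <>[](p | q) fails. ✗
v: no successors, so <>[](p | q) fails. ✗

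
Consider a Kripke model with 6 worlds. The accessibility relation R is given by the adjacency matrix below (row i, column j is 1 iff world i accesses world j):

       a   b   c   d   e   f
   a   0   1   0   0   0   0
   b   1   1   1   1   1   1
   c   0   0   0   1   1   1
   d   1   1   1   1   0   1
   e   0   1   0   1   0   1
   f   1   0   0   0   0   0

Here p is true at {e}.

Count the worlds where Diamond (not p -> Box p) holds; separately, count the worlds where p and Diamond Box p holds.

For Diamond (not p -> Box p):
a: successors {b}; not p -> Box p there: b:F. ✗
b: successors {a, b, c, d, e, f}; not p -> Box p there: a:F, b:F, c:F, d:F, e:T, f:F. ✓
c: successors {d, e, f}; not p -> Box p there: d:F, e:T, f:F. ✓
d: successors {a, b, c, d, f}; not p -> Box p there: a:F, b:F, c:F, d:F, f:F. ✗
e: successors {b, d, f}; not p -> Box p there: b:F, d:F, f:F. ✗
f: successors {a}; not p -> Box p there: a:F. ✗
— 2 worlds.
For p and Diamond Box p:
a: p is F, Diamond Box p is F. ✗
b: p is F, Diamond Box p is F. ✗
c: p is F, Diamond Box p is F. ✗
d: p is F, Diamond Box p is F. ✗
e: p is T, Diamond Box p is F. ✗
f: p is F, Diamond Box p is F. ✗
— 0 worlds.

2 and 0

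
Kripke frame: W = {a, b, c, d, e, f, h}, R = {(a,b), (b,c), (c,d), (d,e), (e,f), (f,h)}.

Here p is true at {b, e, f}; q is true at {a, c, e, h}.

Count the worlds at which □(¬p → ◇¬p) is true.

5

a: successors {b}; ¬p → ◇¬p there: b:T. ✓
b: successors {c}; ¬p → ◇¬p there: c:T. ✓
c: successors {d}; ¬p → ◇¬p there: d:F. ✗
d: successors {e}; ¬p → ◇¬p there: e:T. ✓
e: successors {f}; ¬p → ◇¬p there: f:T. ✓
f: successors {h}; ¬p → ◇¬p there: h:F. ✗
h: no successors, so □(¬p → ◇¬p) holds vacuously. ✓
Satisfying worlds: {a, b, d, e, h}.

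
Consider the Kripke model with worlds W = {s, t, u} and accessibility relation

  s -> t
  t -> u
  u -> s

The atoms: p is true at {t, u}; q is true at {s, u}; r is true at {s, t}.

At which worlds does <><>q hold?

s: successors {t}; <>q there: t:T. ✓
t: successors {u}; <>q there: u:T. ✓
u: successors {s}; <>q there: s:F. ✗

{s, t}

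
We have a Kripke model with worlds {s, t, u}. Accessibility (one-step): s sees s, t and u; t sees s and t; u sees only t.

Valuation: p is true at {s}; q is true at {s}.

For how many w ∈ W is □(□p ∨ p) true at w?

0

s: successors {s, t, u}; □p ∨ p there: s:T, t:F, u:F. ✗
t: successors {s, t}; □p ∨ p there: s:T, t:F. ✗
u: successors {t}; □p ∨ p there: t:F. ✗
Satisfying worlds: ∅.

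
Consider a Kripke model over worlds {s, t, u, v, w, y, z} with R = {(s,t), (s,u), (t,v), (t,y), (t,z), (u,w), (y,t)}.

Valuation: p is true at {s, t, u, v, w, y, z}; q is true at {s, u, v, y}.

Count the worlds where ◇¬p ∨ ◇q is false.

s: ◇¬p is F, ◇q is T. ✓
t: ◇¬p is F, ◇q is T. ✓
u: ◇¬p is F, ◇q is F. ✗
v: ◇¬p is F, ◇q is F. ✗
w: ◇¬p is F, ◇q is F. ✗
y: ◇¬p is F, ◇q is F. ✗
z: ◇¬p is F, ◇q is F. ✗
Satisfying worlds: {s, t}.
So ◇¬p ∨ ◇q fails at the other 5 worlds.

5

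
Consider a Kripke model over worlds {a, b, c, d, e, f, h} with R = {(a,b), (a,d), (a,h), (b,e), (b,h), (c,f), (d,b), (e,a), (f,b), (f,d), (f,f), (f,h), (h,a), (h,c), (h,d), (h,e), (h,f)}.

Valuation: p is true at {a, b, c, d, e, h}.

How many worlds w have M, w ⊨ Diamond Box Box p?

4

a: successors {b, d, h}; Box Box p there: b:F, d:T, h:F. ✓
b: successors {e, h}; Box Box p there: e:T, h:F. ✓
c: successors {f}; Box Box p there: f:F. ✗
d: successors {b}; Box Box p there: b:F. ✗
e: successors {a}; Box Box p there: a:F. ✗
f: successors {b, d, f, h}; Box Box p there: b:F, d:T, f:F, h:F. ✓
h: successors {a, c, d, e, f}; Box Box p there: a:F, c:F, d:T, e:T, f:F. ✓
Satisfying worlds: {a, b, f, h}.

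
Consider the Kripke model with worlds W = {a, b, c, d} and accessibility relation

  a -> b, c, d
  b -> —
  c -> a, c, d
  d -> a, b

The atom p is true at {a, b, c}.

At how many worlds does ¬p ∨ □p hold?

a: ¬p is F, □p is F. ✗
b: ¬p is F, □p is T. ✓
c: ¬p is F, □p is F. ✗
d: ¬p is T, □p is T. ✓
Satisfying worlds: {b, d}.

2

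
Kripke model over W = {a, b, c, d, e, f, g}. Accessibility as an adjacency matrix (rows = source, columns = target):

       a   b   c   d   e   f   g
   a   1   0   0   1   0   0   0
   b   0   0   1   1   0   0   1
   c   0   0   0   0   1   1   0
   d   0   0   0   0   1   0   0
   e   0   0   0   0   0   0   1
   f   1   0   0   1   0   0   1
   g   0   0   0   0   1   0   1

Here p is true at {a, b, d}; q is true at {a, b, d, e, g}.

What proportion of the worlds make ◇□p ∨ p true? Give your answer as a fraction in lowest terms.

4/7

a: ◇□p is T, p is T. ✓
b: ◇□p is F, p is T. ✓
c: ◇□p is F, p is F. ✗
d: ◇□p is F, p is T. ✓
e: ◇□p is F, p is F. ✗
f: ◇□p is T, p is F. ✓
g: ◇□p is F, p is F. ✗
That's 4 of 7 worlds, so 4/7.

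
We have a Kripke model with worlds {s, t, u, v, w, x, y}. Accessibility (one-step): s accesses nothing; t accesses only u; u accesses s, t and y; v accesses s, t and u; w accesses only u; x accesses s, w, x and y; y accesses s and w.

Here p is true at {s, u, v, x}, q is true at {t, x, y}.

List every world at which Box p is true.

{s, t, w}

s: no successors, so Box p holds vacuously. ✓
t: successors {u}; p there: u:T. ✓
u: successors {s, t, y}; p there: s:T, t:F, y:F. ✗
v: successors {s, t, u}; p there: s:T, t:F, u:T. ✗
w: successors {u}; p there: u:T. ✓
x: successors {s, w, x, y}; p there: s:T, w:F, x:T, y:F. ✗
y: successors {s, w}; p there: s:T, w:F. ✗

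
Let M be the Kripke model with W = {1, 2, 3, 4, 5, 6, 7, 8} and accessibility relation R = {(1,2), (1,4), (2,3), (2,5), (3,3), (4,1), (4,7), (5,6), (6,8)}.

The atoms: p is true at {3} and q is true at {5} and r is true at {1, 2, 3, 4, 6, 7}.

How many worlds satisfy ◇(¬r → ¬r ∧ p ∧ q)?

5

1: successors {2, 4}; ¬r → ¬r ∧ p ∧ q there: 2:T, 4:T. ✓
2: successors {3, 5}; ¬r → ¬r ∧ p ∧ q there: 3:T, 5:F. ✓
3: successors {3}; ¬r → ¬r ∧ p ∧ q there: 3:T. ✓
4: successors {1, 7}; ¬r → ¬r ∧ p ∧ q there: 1:T, 7:T. ✓
5: successors {6}; ¬r → ¬r ∧ p ∧ q there: 6:T. ✓
6: successors {8}; ¬r → ¬r ∧ p ∧ q there: 8:F. ✗
7: no successors, so ◇(¬r → ¬r ∧ p ∧ q) fails. ✗
8: no successors, so ◇(¬r → ¬r ∧ p ∧ q) fails. ✗
Satisfying worlds: {1, 2, 3, 4, 5}.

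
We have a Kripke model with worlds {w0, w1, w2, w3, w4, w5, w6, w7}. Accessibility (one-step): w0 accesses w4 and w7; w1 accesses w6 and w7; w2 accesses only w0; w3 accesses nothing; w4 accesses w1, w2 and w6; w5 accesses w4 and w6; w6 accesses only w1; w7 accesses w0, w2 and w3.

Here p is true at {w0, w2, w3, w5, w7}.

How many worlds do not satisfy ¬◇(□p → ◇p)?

w0: ◇(□p → ◇p) is T. ✗
w1: ◇(□p → ◇p) is T. ✗
w2: ◇(□p → ◇p) is T. ✗
w3: ◇(□p → ◇p) is F. ✓
w4: ◇(□p → ◇p) is T. ✗
w5: ◇(□p → ◇p) is T. ✗
w6: ◇(□p → ◇p) is T. ✗
w7: ◇(□p → ◇p) is T. ✗
Satisfying worlds: {w3}.
So ¬◇(□p → ◇p) fails at the other 7 worlds.

7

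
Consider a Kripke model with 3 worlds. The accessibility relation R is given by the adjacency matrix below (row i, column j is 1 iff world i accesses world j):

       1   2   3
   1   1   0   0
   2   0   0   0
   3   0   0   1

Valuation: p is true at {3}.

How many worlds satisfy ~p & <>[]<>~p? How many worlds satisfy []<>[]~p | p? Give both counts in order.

1 and 3

For ~p & <>[]<>~p:
1: ~p is T, <>[]<>~p is T. ✓
2: ~p is T, <>[]<>~p is F. ✗
3: ~p is F, <>[]<>~p is F. ✗
— 1 world.
For []<>[]~p | p:
1: []<>[]~p is T, p is F. ✓
2: []<>[]~p is T, p is F. ✓
3: []<>[]~p is F, p is T. ✓
— 3 worlds.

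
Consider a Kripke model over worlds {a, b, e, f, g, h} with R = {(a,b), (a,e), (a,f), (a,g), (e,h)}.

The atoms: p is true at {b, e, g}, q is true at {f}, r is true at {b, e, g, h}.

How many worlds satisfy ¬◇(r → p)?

a: ◇(r → p) is T. ✗
b: ◇(r → p) is F. ✓
e: ◇(r → p) is F. ✓
f: ◇(r → p) is F. ✓
g: ◇(r → p) is F. ✓
h: ◇(r → p) is F. ✓
Satisfying worlds: {b, e, f, g, h}.

5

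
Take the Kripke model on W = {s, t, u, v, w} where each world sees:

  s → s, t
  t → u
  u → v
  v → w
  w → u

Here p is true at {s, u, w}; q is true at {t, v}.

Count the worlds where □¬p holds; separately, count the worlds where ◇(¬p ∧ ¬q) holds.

1 and 0

For □¬p:
s: successors {s, t}; ¬p there: s:F, t:T. ✗
t: successors {u}; ¬p there: u:F. ✗
u: successors {v}; ¬p there: v:T. ✓
v: successors {w}; ¬p there: w:F. ✗
w: successors {u}; ¬p there: u:F. ✗
— 1 world.
For ◇(¬p ∧ ¬q):
s: successors {s, t}; ¬p ∧ ¬q there: s:F, t:F. ✗
t: successors {u}; ¬p ∧ ¬q there: u:F. ✗
u: successors {v}; ¬p ∧ ¬q there: v:F. ✗
v: successors {w}; ¬p ∧ ¬q there: w:F. ✗
w: successors {u}; ¬p ∧ ¬q there: u:F. ✗
— 0 worlds.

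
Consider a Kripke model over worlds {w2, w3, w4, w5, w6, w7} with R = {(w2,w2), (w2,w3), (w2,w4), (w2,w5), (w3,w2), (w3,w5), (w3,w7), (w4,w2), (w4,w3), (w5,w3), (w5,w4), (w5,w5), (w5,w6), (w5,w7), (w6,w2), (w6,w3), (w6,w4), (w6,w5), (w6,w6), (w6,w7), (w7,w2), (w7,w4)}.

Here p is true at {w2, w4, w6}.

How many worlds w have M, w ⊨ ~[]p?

w2: []p is F. ✓
w3: []p is F. ✓
w4: []p is F. ✓
w5: []p is F. ✓
w6: []p is F. ✓
w7: []p is T. ✗
Satisfying worlds: {w2, w3, w4, w5, w6}.

5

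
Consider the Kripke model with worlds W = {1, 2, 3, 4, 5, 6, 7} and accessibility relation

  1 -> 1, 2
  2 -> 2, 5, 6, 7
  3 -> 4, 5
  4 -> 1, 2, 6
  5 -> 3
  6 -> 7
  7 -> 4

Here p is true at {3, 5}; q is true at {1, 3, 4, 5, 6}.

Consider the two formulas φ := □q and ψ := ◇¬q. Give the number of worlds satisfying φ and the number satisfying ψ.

3 and 4

For □q:
1: successors {1, 2}; q there: 1:T, 2:F. ✗
2: successors {2, 5, 6, 7}; q there: 2:F, 5:T, 6:T, 7:F. ✗
3: successors {4, 5}; q there: 4:T, 5:T. ✓
4: successors {1, 2, 6}; q there: 1:T, 2:F, 6:T. ✗
5: successors {3}; q there: 3:T. ✓
6: successors {7}; q there: 7:F. ✗
7: successors {4}; q there: 4:T. ✓
— 3 worlds.
For ◇¬q:
1: successors {1, 2}; ¬q there: 1:F, 2:T. ✓
2: successors {2, 5, 6, 7}; ¬q there: 2:T, 5:F, 6:F, 7:T. ✓
3: successors {4, 5}; ¬q there: 4:F, 5:F. ✗
4: successors {1, 2, 6}; ¬q there: 1:F, 2:T, 6:F. ✓
5: successors {3}; ¬q there: 3:F. ✗
6: successors {7}; ¬q there: 7:T. ✓
7: successors {4}; ¬q there: 4:F. ✗
— 4 worlds.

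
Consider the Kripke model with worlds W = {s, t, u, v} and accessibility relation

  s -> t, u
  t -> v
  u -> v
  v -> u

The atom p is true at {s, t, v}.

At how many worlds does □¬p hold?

1

s: successors {t, u}; ¬p there: t:F, u:T. ✗
t: successors {v}; ¬p there: v:F. ✗
u: successors {v}; ¬p there: v:F. ✗
v: successors {u}; ¬p there: u:T. ✓
Satisfying worlds: {v}.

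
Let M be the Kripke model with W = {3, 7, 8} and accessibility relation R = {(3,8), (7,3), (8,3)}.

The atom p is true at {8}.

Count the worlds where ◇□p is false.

1

3: successors {8}; □p there: 8:F. ✗
7: successors {3}; □p there: 3:T. ✓
8: successors {3}; □p there: 3:T. ✓
Satisfying worlds: {7, 8}.
So ◇□p fails at the other 1 world.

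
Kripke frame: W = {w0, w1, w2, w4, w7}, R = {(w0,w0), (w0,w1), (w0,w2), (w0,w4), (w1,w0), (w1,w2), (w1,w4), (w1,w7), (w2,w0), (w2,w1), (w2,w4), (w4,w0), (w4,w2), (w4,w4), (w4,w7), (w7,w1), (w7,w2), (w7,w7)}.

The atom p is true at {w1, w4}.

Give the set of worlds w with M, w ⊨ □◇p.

w0: successors {w0, w1, w2, w4}; ◇p there: w0:T, w1:T, w2:T, w4:T. ✓
w1: successors {w0, w2, w4, w7}; ◇p there: w0:T, w2:T, w4:T, w7:T. ✓
w2: successors {w0, w1, w4}; ◇p there: w0:T, w1:T, w4:T. ✓
w4: successors {w0, w2, w4, w7}; ◇p there: w0:T, w2:T, w4:T, w7:T. ✓
w7: successors {w1, w2, w7}; ◇p there: w1:T, w2:T, w7:T. ✓

{w0, w1, w2, w4, w7}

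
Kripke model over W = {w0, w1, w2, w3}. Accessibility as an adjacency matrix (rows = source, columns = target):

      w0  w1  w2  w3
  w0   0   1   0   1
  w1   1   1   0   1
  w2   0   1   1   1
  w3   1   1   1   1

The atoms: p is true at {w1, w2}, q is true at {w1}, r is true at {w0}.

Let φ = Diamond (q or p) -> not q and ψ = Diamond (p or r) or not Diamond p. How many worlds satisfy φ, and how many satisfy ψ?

3 and 4

For Diamond (q or p) -> not q:
w0: Diamond (q or p) is T, not q is T. ✓
w1: Diamond (q or p) is T, not q is F. ✗
w2: Diamond (q or p) is T, not q is T. ✓
w3: Diamond (q or p) is T, not q is T. ✓
— 3 worlds.
For Diamond (p or r) or not Diamond p:
w0: Diamond (p or r) is T, not Diamond p is F. ✓
w1: Diamond (p or r) is T, not Diamond p is F. ✓
w2: Diamond (p or r) is T, not Diamond p is F. ✓
w3: Diamond (p or r) is T, not Diamond p is F. ✓
— 4 worlds.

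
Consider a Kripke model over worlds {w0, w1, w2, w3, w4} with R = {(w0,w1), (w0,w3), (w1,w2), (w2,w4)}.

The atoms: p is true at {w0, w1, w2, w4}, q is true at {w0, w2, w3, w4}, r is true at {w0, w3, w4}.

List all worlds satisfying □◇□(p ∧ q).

{w1, w3, w4}

w0: successors {w1, w3}; ◇□(p ∧ q) there: w1:T, w3:F. ✗
w1: successors {w2}; ◇□(p ∧ q) there: w2:T. ✓
w2: successors {w4}; ◇□(p ∧ q) there: w4:F. ✗
w3: no successors, so □◇□(p ∧ q) holds vacuously. ✓
w4: no successors, so □◇□(p ∧ q) holds vacuously. ✓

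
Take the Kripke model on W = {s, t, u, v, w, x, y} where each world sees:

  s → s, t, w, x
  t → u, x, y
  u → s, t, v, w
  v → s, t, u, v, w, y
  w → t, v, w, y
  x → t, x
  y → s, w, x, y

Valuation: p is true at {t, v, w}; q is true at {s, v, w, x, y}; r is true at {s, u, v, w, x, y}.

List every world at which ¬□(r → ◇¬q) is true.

s: □(r → ◇¬q) is T. ✗
t: □(r → ◇¬q) is F. ✓
u: □(r → ◇¬q) is T. ✗
v: □(r → ◇¬q) is F. ✓
w: □(r → ◇¬q) is F. ✓
x: □(r → ◇¬q) is T. ✗
y: □(r → ◇¬q) is F. ✓

{t, v, w, y}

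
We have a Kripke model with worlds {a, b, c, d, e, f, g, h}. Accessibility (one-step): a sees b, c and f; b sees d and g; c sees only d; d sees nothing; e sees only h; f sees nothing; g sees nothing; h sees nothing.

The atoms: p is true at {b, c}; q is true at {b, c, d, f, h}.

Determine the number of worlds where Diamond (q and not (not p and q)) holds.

a: successors {b, c, f}; q and not (not p and q) there: b:T, c:T, f:F. ✓
b: successors {d, g}; q and not (not p and q) there: d:F, g:F. ✗
c: successors {d}; q and not (not p and q) there: d:F. ✗
d: no successors, so Diamond (q and not (not p and q)) fails. ✗
e: successors {h}; q and not (not p and q) there: h:F. ✗
f: no successors, so Diamond (q and not (not p and q)) fails. ✗
g: no successors, so Diamond (q and not (not p and q)) fails. ✗
h: no successors, so Diamond (q and not (not p and q)) fails. ✗
Satisfying worlds: {a}.

1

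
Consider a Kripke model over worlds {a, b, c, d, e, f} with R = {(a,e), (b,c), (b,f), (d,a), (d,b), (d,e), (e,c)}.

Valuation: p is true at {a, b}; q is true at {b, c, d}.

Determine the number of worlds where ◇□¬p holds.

4

a: successors {e}; □¬p there: e:T. ✓
b: successors {c, f}; □¬p there: c:T, f:T. ✓
c: no successors, so ◇□¬p fails. ✗
d: successors {a, b, e}; □¬p there: a:T, b:T, e:T. ✓
e: successors {c}; □¬p there: c:T. ✓
f: no successors, so ◇□¬p fails. ✗
Satisfying worlds: {a, b, d, e}.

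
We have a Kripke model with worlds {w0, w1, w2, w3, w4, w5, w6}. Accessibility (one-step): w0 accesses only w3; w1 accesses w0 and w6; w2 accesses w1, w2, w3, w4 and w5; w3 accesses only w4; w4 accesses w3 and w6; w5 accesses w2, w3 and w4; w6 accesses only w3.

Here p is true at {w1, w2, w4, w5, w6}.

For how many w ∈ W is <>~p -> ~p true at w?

w0: <>~p is T, ~p is T. ✓
w1: <>~p is T, ~p is F. ✗
w2: <>~p is T, ~p is F. ✗
w3: <>~p is F, ~p is T. ✓
w4: <>~p is T, ~p is F. ✗
w5: <>~p is T, ~p is F. ✗
w6: <>~p is T, ~p is F. ✗
Satisfying worlds: {w0, w3}.

2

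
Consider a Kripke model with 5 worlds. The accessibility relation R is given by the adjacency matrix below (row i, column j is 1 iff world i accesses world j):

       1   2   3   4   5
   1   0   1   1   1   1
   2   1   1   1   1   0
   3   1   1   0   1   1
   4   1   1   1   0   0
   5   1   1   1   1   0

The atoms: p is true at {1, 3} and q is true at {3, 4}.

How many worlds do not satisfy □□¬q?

1: successors {2, 3, 4, 5}; □¬q there: 2:F, 3:F, 4:F, 5:F. ✗
2: successors {1, 2, 3, 4}; □¬q there: 1:F, 2:F, 3:F, 4:F. ✗
3: successors {1, 2, 4, 5}; □¬q there: 1:F, 2:F, 4:F, 5:F. ✗
4: successors {1, 2, 3}; □¬q there: 1:F, 2:F, 3:F. ✗
5: successors {1, 2, 3, 4}; □¬q there: 1:F, 2:F, 3:F, 4:F. ✗
Satisfying worlds: ∅.
So □□¬q fails at the other 5 worlds.

5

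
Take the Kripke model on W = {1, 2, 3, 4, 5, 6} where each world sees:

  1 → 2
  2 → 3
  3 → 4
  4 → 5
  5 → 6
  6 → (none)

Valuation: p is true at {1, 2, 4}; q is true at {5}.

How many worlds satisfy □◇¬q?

4

1: successors {2}; ◇¬q there: 2:T. ✓
2: successors {3}; ◇¬q there: 3:T. ✓
3: successors {4}; ◇¬q there: 4:F. ✗
4: successors {5}; ◇¬q there: 5:T. ✓
5: successors {6}; ◇¬q there: 6:F. ✗
6: no successors, so □◇¬q holds vacuously. ✓
Satisfying worlds: {1, 2, 4, 6}.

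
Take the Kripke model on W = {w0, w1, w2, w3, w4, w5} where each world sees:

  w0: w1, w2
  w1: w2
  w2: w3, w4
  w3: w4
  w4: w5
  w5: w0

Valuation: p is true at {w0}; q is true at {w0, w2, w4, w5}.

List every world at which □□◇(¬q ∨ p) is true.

w0: successors {w1, w2}; □◇(¬q ∨ p) there: w1:T, w2:F. ✗
w1: successors {w2}; □◇(¬q ∨ p) there: w2:F. ✗
w2: successors {w3, w4}; □◇(¬q ∨ p) there: w3:F, w4:T. ✗
w3: successors {w4}; □◇(¬q ∨ p) there: w4:T. ✓
w4: successors {w5}; □◇(¬q ∨ p) there: w5:T. ✓
w5: successors {w0}; □◇(¬q ∨ p) there: w0:F. ✗

{w3, w4}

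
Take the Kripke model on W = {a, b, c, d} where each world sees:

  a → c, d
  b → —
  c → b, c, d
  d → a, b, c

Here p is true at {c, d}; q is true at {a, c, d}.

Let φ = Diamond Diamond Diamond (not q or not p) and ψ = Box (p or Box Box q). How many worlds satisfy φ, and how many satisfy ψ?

3 and 3

For Diamond Diamond Diamond (not q or not p):
a: successors {c, d}; Diamond Diamond (not q or not p) there: c:T, d:T. ✓
b: no successors, so Diamond Diamond Diamond (not q or not p) fails. ✗
c: successors {b, c, d}; Diamond Diamond (not q or not p) there: b:F, c:T, d:T. ✓
d: successors {a, b, c}; Diamond Diamond (not q or not p) there: a:T, b:F, c:T. ✓
— 3 worlds.
For Box (p or Box Box q):
a: successors {c, d}; p or Box Box q there: c:T, d:T. ✓
b: no successors, so Box (p or Box Box q) holds vacuously. ✓
c: successors {b, c, d}; p or Box Box q there: b:T, c:T, d:T. ✓
d: successors {a, b, c}; p or Box Box q there: a:F, b:T, c:T. ✗
— 3 worlds.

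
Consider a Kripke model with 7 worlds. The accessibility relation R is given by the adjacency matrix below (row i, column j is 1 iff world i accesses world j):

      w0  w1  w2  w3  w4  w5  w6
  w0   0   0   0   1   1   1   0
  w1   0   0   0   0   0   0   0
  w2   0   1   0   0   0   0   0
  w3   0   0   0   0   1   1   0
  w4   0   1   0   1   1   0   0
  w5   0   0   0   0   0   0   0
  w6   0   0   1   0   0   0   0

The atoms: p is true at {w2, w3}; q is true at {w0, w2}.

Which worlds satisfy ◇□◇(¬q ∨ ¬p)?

{w0, w2, w3, w4}

w0: successors {w3, w4, w5}; □◇(¬q ∨ ¬p) there: w3:F, w4:F, w5:T. ✓
w1: no successors, so ◇□◇(¬q ∨ ¬p) fails. ✗
w2: successors {w1}; □◇(¬q ∨ ¬p) there: w1:T. ✓
w3: successors {w4, w5}; □◇(¬q ∨ ¬p) there: w4:F, w5:T. ✓
w4: successors {w1, w3, w4}; □◇(¬q ∨ ¬p) there: w1:T, w3:F, w4:F. ✓
w5: no successors, so ◇□◇(¬q ∨ ¬p) fails. ✗
w6: successors {w2}; □◇(¬q ∨ ¬p) there: w2:F. ✗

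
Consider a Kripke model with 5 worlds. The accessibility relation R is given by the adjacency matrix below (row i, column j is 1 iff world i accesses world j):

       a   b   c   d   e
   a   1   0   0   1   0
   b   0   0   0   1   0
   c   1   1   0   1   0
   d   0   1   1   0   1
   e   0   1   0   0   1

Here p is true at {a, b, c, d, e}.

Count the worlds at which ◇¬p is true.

0

a: successors {a, d}; ¬p there: a:F, d:F. ✗
b: successors {d}; ¬p there: d:F. ✗
c: successors {a, b, d}; ¬p there: a:F, b:F, d:F. ✗
d: successors {b, c, e}; ¬p there: b:F, c:F, e:F. ✗
e: successors {b, e}; ¬p there: b:F, e:F. ✗
Satisfying worlds: ∅.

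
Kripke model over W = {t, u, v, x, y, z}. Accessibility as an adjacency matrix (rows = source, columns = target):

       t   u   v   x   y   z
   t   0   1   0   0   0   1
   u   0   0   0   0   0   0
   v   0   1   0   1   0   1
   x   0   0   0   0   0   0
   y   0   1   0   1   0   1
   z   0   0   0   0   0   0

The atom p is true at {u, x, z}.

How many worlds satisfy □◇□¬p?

t: successors {u, z}; ◇□¬p there: u:F, z:F. ✗
u: no successors, so □◇□¬p holds vacuously. ✓
v: successors {u, x, z}; ◇□¬p there: u:F, x:F, z:F. ✗
x: no successors, so □◇□¬p holds vacuously. ✓
y: successors {u, x, z}; ◇□¬p there: u:F, x:F, z:F. ✗
z: no successors, so □◇□¬p holds vacuously. ✓
Satisfying worlds: {u, x, z}.

3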